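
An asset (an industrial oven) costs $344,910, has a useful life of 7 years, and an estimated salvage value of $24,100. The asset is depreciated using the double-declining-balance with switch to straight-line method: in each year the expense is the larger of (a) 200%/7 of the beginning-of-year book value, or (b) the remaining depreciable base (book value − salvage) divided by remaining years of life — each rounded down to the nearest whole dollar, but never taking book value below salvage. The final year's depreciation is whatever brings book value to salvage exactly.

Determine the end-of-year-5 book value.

Depreciable base = $344,910 − $24,100 = $320,810.
Year 1: DB = ⌊$344,910 × 200%/7⌋ = $98,545; SL = ⌊$320,810/7⌋ = $45,830 → take DB $98,545. Book value $246,365.
Year 2: DB = ⌊$246,365 × 200%/7⌋ = $70,390; SL = ⌊$222,265/6⌋ = $37,044 → take DB $70,390. Book value $175,975.
Year 3: DB = ⌊$175,975 × 200%/7⌋ = $50,278; SL = ⌊$151,875/5⌋ = $30,375 → take DB $50,278. Book value $125,697.
Year 4: DB = ⌊$125,697 × 200%/7⌋ = $35,913; SL = ⌊$101,597/4⌋ = $25,399 → take DB $35,913. Book value $89,784.
Year 5: DB = ⌊$89,784 × 200%/7⌋ = $25,652; SL = ⌊$65,684/3⌋ = $21,894 → take DB $25,652. Book value $64,132.

$64,132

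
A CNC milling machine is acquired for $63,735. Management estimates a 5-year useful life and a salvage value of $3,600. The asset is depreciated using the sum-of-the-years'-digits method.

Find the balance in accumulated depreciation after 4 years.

Depreciable base = $63,735 − $3,600 = $60,135.
Sum of the years' digits = 5+4+3+2+1 = 15.
Year 1: $60,135 × 5/15 = $20,045. Book value $43,690.
Year 2: $60,135 × 4/15 = $16,036. Book value $27,654.
Year 3: $60,135 × 3/15 = $12,027. Book value $15,627.
Year 4: $60,135 × 2/15 = $8,018. Book value $7,609.
Accumulated through year 4 = $63,735 − $7,609 = $56,126.

$56,126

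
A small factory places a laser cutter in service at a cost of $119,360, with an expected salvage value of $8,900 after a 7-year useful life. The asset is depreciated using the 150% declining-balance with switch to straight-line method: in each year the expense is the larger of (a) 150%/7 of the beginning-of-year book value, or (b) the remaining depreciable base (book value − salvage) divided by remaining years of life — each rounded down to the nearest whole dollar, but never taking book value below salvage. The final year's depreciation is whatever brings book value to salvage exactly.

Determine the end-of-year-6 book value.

$21,097

Depreciable base = $119,360 − $8,900 = $110,460.
Year 1: DB = ⌊$119,360 × 150%/7⌋ = $25,577; SL = ⌊$110,460/7⌋ = $15,780 → take DB $25,577. Book value $93,783.
Year 2: DB = ⌊$93,783 × 150%/7⌋ = $20,096; SL = ⌊$84,883/6⌋ = $14,147 → take DB $20,096. Book value $73,687.
Year 3: DB = ⌊$73,687 × 150%/7⌋ = $15,790; SL = ⌊$64,787/5⌋ = $12,957 → take DB $15,790. Book value $57,897.
Year 4: DB = ⌊$57,897 × 150%/7⌋ = $12,406; SL = ⌊$48,997/4⌋ = $12,249 → take DB $12,406. Book value $45,491.
Year 5: DB = ⌊$45,491 × 150%/7⌋ = $9,748; SL = ⌊$36,591/3⌋ = $12,197 → take SL $12,197. Book value $33,294.
Year 6: DB = ⌊$33,294 × 150%/7⌋ = $7,134; SL = ⌊$24,394/2⌋ = $12,197 → take SL $12,197. Book value $21,097.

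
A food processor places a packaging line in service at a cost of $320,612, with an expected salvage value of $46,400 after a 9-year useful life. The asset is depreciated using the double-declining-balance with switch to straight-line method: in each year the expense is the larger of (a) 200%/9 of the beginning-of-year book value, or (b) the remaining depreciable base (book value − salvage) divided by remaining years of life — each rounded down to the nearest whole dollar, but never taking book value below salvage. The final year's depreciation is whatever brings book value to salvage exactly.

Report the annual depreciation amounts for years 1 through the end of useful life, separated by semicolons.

$71,247; $55,414; $43,100; $33,522; $26,073; $20,279; $15,772; $8,805; $0

Depreciable base = $320,612 − $46,400 = $274,212.
Year 1: DB = ⌊$320,612 × 200%/9⌋ = $71,247; SL = ⌊$274,212/9⌋ = $30,468 → take DB $71,247. Book value $249,365.
Year 2: DB = ⌊$249,365 × 200%/9⌋ = $55,414; SL = ⌊$202,965/8⌋ = $25,370 → take DB $55,414. Book value $193,951.
Year 3: DB = ⌊$193,951 × 200%/9⌋ = $43,100; SL = ⌊$147,551/7⌋ = $21,078 → take DB $43,100. Book value $150,851.
Year 4: DB = ⌊$150,851 × 200%/9⌋ = $33,522; SL = ⌊$104,451/6⌋ = $17,408 → take DB $33,522. Book value $117,329.
Year 5: DB = ⌊$117,329 × 200%/9⌋ = $26,073; SL = ⌊$70,929/5⌋ = $14,185 → take DB $26,073. Book value $91,256.
Year 6: DB = ⌊$91,256 × 200%/9⌋ = $20,279; SL = ⌊$44,856/4⌋ = $11,214 → take DB $20,279. Book value $70,977.
Year 7: DB = ⌊$70,977 × 200%/9⌋ = $15,772; SL = ⌊$24,577/3⌋ = $8,192 → take DB $15,772. Book value $55,205.
Year 8: DB = ⌊$55,205 × 200%/9⌋ = $12,267; SL = ⌊$8,805/2⌋ = $4,402 → take DB $12,267, capped at $8,805. Book value $46,400.
Year 9 (final): $46,400 − $46,400 = $0. Book value $46,400.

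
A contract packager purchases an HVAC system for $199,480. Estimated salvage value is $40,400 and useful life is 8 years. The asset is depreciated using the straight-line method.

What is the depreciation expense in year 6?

Depreciable base = $199,480 − $40,400 = $159,080.
Annual expense = $159,080 / 8 = $19,885.

$19,885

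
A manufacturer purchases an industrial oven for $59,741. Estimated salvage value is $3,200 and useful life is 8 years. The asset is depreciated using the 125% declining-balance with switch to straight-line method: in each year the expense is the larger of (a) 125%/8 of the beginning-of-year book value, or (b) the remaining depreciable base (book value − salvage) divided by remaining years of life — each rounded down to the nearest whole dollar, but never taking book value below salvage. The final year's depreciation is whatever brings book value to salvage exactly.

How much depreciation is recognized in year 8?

Depreciable base = $59,741 − $3,200 = $56,541.
Year 1: DB = ⌊$59,741 × 125%/8⌋ = $9,334; SL = ⌊$56,541/8⌋ = $7,067 → take DB $9,334. Book value $50,407.
Year 2: DB = ⌊$50,407 × 125%/8⌋ = $7,876; SL = ⌊$47,207/7⌋ = $6,743 → take DB $7,876. Book value $42,531.
Year 3: DB = ⌊$42,531 × 125%/8⌋ = $6,645; SL = ⌊$39,331/6⌋ = $6,555 → take DB $6,645. Book value $35,886.
Year 4: DB = ⌊$35,886 × 125%/8⌋ = $5,607; SL = ⌊$32,686/5⌋ = $6,537 → take SL $6,537. Book value $29,349.
Year 5: DB = ⌊$29,349 × 125%/8⌋ = $4,585; SL = ⌊$26,149/4⌋ = $6,537 → take SL $6,537. Book value $22,812.
Year 6: DB = ⌊$22,812 × 125%/8⌋ = $3,564; SL = ⌊$19,612/3⌋ = $6,537 → take SL $6,537. Book value $16,275.
Year 7: DB = ⌊$16,275 × 125%/8⌋ = $2,542; SL = ⌊$13,075/2⌋ = $6,537 → take SL $6,537. Book value $9,738.
Year 8 (final): $9,738 − $3,200 = $6,538. Book value $3,200.

$6,538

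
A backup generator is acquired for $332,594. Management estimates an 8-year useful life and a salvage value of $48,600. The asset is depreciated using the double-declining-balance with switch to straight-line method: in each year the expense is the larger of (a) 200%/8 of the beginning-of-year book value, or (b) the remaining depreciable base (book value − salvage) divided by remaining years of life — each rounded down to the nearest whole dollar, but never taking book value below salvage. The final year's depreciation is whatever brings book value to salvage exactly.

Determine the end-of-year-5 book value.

$78,927

Depreciable base = $332,594 − $48,600 = $283,994.
Year 1: DB = ⌊$332,594 × 200%/8⌋ = $83,148; SL = ⌊$283,994/8⌋ = $35,499 → take DB $83,148. Book value $249,446.
Year 2: DB = ⌊$249,446 × 200%/8⌋ = $62,361; SL = ⌊$200,846/7⌋ = $28,692 → take DB $62,361. Book value $187,085.
Year 3: DB = ⌊$187,085 × 200%/8⌋ = $46,771; SL = ⌊$138,485/6⌋ = $23,080 → take DB $46,771. Book value $140,314.
Year 4: DB = ⌊$140,314 × 200%/8⌋ = $35,078; SL = ⌊$91,714/5⌋ = $18,342 → take DB $35,078. Book value $105,236.
Year 5: DB = ⌊$105,236 × 200%/8⌋ = $26,309; SL = ⌊$56,636/4⌋ = $14,159 → take DB $26,309. Book value $78,927.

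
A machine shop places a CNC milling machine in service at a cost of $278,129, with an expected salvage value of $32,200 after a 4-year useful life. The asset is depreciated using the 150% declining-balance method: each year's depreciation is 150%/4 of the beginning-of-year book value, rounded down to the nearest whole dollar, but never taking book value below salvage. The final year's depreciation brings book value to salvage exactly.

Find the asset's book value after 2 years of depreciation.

$108,645

Depreciable base = $278,129 − $32,200 = $245,929.
Year 1: ⌊$278,129 × 150%/4⌋ = $104,298. Book value $173,831.
Year 2: ⌊$173,831 × 150%/4⌋ = $65,186. Book value $108,645.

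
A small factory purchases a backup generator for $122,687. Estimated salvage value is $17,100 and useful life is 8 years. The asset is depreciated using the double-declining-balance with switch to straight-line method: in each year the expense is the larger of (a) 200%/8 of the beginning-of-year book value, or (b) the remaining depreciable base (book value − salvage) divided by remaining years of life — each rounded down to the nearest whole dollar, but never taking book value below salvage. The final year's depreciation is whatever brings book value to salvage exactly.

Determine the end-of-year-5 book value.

$29,115

Depreciable base = $122,687 − $17,100 = $105,587.
Year 1: DB = ⌊$122,687 × 200%/8⌋ = $30,671; SL = ⌊$105,587/8⌋ = $13,198 → take DB $30,671. Book value $92,016.
Year 2: DB = ⌊$92,016 × 200%/8⌋ = $23,004; SL = ⌊$74,916/7⌋ = $10,702 → take DB $23,004. Book value $69,012.
Year 3: DB = ⌊$69,012 × 200%/8⌋ = $17,253; SL = ⌊$51,912/6⌋ = $8,652 → take DB $17,253. Book value $51,759.
Year 4: DB = ⌊$51,759 × 200%/8⌋ = $12,939; SL = ⌊$34,659/5⌋ = $6,931 → take DB $12,939. Book value $38,820.
Year 5: DB = ⌊$38,820 × 200%/8⌋ = $9,705; SL = ⌊$21,720/4⌋ = $5,430 → take DB $9,705. Book value $29,115.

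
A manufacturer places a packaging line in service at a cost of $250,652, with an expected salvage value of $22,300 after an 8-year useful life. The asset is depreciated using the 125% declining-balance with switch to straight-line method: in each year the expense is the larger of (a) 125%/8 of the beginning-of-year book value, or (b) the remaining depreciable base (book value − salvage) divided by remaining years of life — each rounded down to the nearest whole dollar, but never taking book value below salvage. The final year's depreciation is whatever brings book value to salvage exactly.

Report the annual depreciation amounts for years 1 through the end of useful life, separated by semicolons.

$39,164; $33,045; $27,881; $25,652; $25,652; $25,652; $25,653; $25,653

Depreciable base = $250,652 − $22,300 = $228,352.
Year 1: DB = ⌊$250,652 × 125%/8⌋ = $39,164; SL = ⌊$228,352/8⌋ = $28,544 → take DB $39,164. Book value $211,488.
Year 2: DB = ⌊$211,488 × 125%/8⌋ = $33,045; SL = ⌊$189,188/7⌋ = $27,026 → take DB $33,045. Book value $178,443.
Year 3: DB = ⌊$178,443 × 125%/8⌋ = $27,881; SL = ⌊$156,143/6⌋ = $26,023 → take DB $27,881. Book value $150,562.
Year 4: DB = ⌊$150,562 × 125%/8⌋ = $23,525; SL = ⌊$128,262/5⌋ = $25,652 → take SL $25,652. Book value $124,910.
Year 5: DB = ⌊$124,910 × 125%/8⌋ = $19,517; SL = ⌊$102,610/4⌋ = $25,652 → take SL $25,652. Book value $99,258.
Year 6: DB = ⌊$99,258 × 125%/8⌋ = $15,509; SL = ⌊$76,958/3⌋ = $25,652 → take SL $25,652. Book value $73,606.
Year 7: DB = ⌊$73,606 × 125%/8⌋ = $11,500; SL = ⌊$51,306/2⌋ = $25,653 → take SL $25,653. Book value $47,953.
Year 8 (final): $47,953 − $22,300 = $25,653. Book value $22,300.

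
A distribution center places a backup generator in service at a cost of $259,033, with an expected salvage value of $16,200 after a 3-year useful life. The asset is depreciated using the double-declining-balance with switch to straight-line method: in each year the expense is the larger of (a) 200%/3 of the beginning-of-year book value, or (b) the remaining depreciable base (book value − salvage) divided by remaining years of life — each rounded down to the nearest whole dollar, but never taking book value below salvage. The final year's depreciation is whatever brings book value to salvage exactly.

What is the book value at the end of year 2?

Depreciable base = $259,033 − $16,200 = $242,833.
Year 1: DB = ⌊$259,033 × 200%/3⌋ = $172,688; SL = ⌊$242,833/3⌋ = $80,944 → take DB $172,688. Book value $86,345.
Year 2: DB = ⌊$86,345 × 200%/3⌋ = $57,563; SL = ⌊$70,145/2⌋ = $35,072 → take DB $57,563. Book value $28,782.

$28,782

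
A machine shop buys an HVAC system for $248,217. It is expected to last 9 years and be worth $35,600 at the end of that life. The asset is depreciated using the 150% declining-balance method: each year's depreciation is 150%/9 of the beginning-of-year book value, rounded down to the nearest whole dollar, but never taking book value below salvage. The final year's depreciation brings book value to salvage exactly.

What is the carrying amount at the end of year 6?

Depreciable base = $248,217 − $35,600 = $212,617.
Year 1: ⌊$248,217 × 150%/9⌋ = $41,369. Book value $206,848.
Year 2: ⌊$206,848 × 150%/9⌋ = $34,474. Book value $172,374.
Year 3: ⌊$172,374 × 150%/9⌋ = $28,729. Book value $143,645.
Year 4: ⌊$143,645 × 150%/9⌋ = $23,940. Book value $119,705.
Year 5: ⌊$119,705 × 150%/9⌋ = $19,950. Book value $99,755.
Year 6: ⌊$99,755 × 150%/9⌋ = $16,625. Book value $83,130.

$83,130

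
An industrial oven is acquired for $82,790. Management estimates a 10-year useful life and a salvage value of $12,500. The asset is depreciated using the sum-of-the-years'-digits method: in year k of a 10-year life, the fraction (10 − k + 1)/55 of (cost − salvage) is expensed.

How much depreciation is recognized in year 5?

$7,668

Depreciable base = $82,790 − $12,500 = $70,290.
Sum of the years' digits = 10+9+8+7+6+5+4+3+2+1 = 55.
Year 1: $70,290 × 10/55 = $12,780. Book value $70,010.
Year 2: $70,290 × 9/55 = $11,502. Book value $58,508.
Year 3: $70,290 × 8/55 = $10,224. Book value $48,284.
Year 4: $70,290 × 7/55 = $8,946. Book value $39,338.
Year 5: $70,290 × 6/55 = $7,668. Book value $31,670.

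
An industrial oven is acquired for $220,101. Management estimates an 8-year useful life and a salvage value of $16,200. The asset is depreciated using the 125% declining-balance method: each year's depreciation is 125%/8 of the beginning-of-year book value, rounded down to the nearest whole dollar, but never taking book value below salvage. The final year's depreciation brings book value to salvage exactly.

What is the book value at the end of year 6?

Depreciable base = $220,101 − $16,200 = $203,901.
Year 1: ⌊$220,101 × 125%/8⌋ = $34,390. Book value $185,711.
Year 2: ⌊$185,711 × 125%/8⌋ = $29,017. Book value $156,694.
Year 3: ⌊$156,694 × 125%/8⌋ = $24,483. Book value $132,211.
Year 4: ⌊$132,211 × 125%/8⌋ = $20,657. Book value $111,554.
Year 5: ⌊$111,554 × 125%/8⌋ = $17,430. Book value $94,124.
Year 6: ⌊$94,124 × 125%/8⌋ = $14,706. Book value $79,418.

$79,418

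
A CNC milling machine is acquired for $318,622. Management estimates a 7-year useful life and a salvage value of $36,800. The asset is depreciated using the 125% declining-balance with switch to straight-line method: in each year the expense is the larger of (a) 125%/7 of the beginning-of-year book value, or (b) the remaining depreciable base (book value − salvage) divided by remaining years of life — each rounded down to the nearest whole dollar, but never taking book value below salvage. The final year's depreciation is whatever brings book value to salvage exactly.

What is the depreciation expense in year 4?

$34,949

Depreciable base = $318,622 − $36,800 = $281,822.
Year 1: DB = ⌊$318,622 × 125%/7⌋ = $56,896; SL = ⌊$281,822/7⌋ = $40,260 → take DB $56,896. Book value $261,726.
Year 2: DB = ⌊$261,726 × 125%/7⌋ = $46,736; SL = ⌊$224,926/6⌋ = $37,487 → take DB $46,736. Book value $214,990.
Year 3: DB = ⌊$214,990 × 125%/7⌋ = $38,391; SL = ⌊$178,190/5⌋ = $35,638 → take DB $38,391. Book value $176,599.
Year 4: DB = ⌊$176,599 × 125%/7⌋ = $31,535; SL = ⌊$139,799/4⌋ = $34,949 → take SL $34,949. Book value $141,650.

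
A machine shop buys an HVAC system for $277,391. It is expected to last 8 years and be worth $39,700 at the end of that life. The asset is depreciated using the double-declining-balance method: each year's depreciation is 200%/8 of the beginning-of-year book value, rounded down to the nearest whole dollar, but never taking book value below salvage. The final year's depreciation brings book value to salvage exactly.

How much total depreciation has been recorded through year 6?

Depreciable base = $277,391 − $39,700 = $237,691.
Year 1: ⌊$277,391 × 200%/8⌋ = $69,347. Book value $208,044.
Year 2: ⌊$208,044 × 200%/8⌋ = $52,011. Book value $156,033.
Year 3: ⌊$156,033 × 200%/8⌋ = $39,008. Book value $117,025.
Year 4: ⌊$117,025 × 200%/8⌋ = $29,256. Book value $87,769.
Year 5: ⌊$87,769 × 200%/8⌋ = $21,942. Book value $65,827.
Year 6: ⌊$65,827 × 200%/8⌋ = $16,456. Book value $49,371.
Accumulated through year 6 = $277,391 − $49,371 = $228,020.

$228,020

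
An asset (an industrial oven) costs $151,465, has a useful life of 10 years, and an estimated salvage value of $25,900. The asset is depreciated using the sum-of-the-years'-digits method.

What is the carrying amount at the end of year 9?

$28,183

Depreciable base = $151,465 − $25,900 = $125,565.
Sum of the years' digits = 10+9+8+7+6+5+4+3+2+1 = 55.
Year 1: $125,565 × 10/55 = $22,830. Book value $128,635.
Year 2: $125,565 × 9/55 = $20,547. Book value $108,088.
Year 3: $125,565 × 8/55 = $18,264. Book value $89,824.
Year 4: $125,565 × 7/55 = $15,981. Book value $73,843.
Year 5: $125,565 × 6/55 = $13,698. Book value $60,145.
Year 6: $125,565 × 5/55 = $11,415. Book value $48,730.
Year 7: $125,565 × 4/55 = $9,132. Book value $39,598.
Year 8: $125,565 × 3/55 = $6,849. Book value $32,749.
Year 9: $125,565 × 2/55 = $4,566. Book value $28,183.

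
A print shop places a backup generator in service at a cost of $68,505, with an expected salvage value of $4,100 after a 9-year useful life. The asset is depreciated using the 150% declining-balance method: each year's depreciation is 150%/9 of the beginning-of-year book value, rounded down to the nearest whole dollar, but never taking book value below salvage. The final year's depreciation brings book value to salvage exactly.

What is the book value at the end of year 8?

$15,934

Depreciable base = $68,505 − $4,100 = $64,405.
Year 1: ⌊$68,505 × 150%/9⌋ = $11,417. Book value $57,088.
Year 2: ⌊$57,088 × 150%/9⌋ = $9,514. Book value $47,574.
Year 3: ⌊$47,574 × 150%/9⌋ = $7,929. Book value $39,645.
Year 4: ⌊$39,645 × 150%/9⌋ = $6,607. Book value $33,038.
Year 5: ⌊$33,038 × 150%/9⌋ = $5,506. Book value $27,532.
Year 6: ⌊$27,532 × 150%/9⌋ = $4,588. Book value $22,944.
Year 7: ⌊$22,944 × 150%/9⌋ = $3,824. Book value $19,120.
Year 8: ⌊$19,120 × 150%/9⌋ = $3,186. Book value $15,934.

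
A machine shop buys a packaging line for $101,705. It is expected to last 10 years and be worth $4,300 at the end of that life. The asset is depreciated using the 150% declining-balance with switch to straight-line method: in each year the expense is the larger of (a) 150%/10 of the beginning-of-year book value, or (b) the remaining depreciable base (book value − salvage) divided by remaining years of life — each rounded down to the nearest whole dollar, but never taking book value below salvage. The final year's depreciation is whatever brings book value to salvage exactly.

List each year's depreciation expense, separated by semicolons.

$15,255; $12,967; $11,022; $9,369; $8,132; $8,132; $8,132; $8,132; $8,132; $8,132

Depreciable base = $101,705 − $4,300 = $97,405.
Year 1: DB = ⌊$101,705 × 150%/10⌋ = $15,255; SL = ⌊$97,405/10⌋ = $9,740 → take DB $15,255. Book value $86,450.
Year 2: DB = ⌊$86,450 × 150%/10⌋ = $12,967; SL = ⌊$82,150/9⌋ = $9,127 → take DB $12,967. Book value $73,483.
Year 3: DB = ⌊$73,483 × 150%/10⌋ = $11,022; SL = ⌊$69,183/8⌋ = $8,647 → take DB $11,022. Book value $62,461.
Year 4: DB = ⌊$62,461 × 150%/10⌋ = $9,369; SL = ⌊$58,161/7⌋ = $8,308 → take DB $9,369. Book value $53,092.
Year 5: DB = ⌊$53,092 × 150%/10⌋ = $7,963; SL = ⌊$48,792/6⌋ = $8,132 → take SL $8,132. Book value $44,960.
Year 6: DB = ⌊$44,960 × 150%/10⌋ = $6,744; SL = ⌊$40,660/5⌋ = $8,132 → take SL $8,132. Book value $36,828.
Year 7: DB = ⌊$36,828 × 150%/10⌋ = $5,524; SL = ⌊$32,528/4⌋ = $8,132 → take SL $8,132. Book value $28,696.
Year 8: DB = ⌊$28,696 × 150%/10⌋ = $4,304; SL = ⌊$24,396/3⌋ = $8,132 → take SL $8,132. Book value $20,564.
Year 9: DB = ⌊$20,564 × 150%/10⌋ = $3,084; SL = ⌊$16,264/2⌋ = $8,132 → take SL $8,132. Book value $12,432.
Year 10 (final): $12,432 − $4,300 = $8,132. Book value $4,300.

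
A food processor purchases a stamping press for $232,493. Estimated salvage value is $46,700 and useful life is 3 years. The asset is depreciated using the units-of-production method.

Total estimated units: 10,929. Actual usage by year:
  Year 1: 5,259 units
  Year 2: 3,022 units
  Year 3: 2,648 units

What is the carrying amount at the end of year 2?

Depreciable base = $232,493 − $46,700 = $185,793.
Rate = $185,793 / 10,929 units = $17 per unit.
Year 1: 5,259 × $17 = $89,403. Book value $143,090.
Year 2: 3,022 × $17 = $51,374. Book value $91,716.

$91,716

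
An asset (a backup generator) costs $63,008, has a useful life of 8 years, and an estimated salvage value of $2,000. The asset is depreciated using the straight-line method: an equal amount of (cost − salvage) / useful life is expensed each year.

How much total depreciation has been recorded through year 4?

Depreciable base = $63,008 − $2,000 = $61,008.
Annual expense = $61,008 / 8 = $7,626.
End of year 1: book value $55,382.
End of year 2: book value $47,756.
End of year 3: book value $40,130.
End of year 4: book value $32,504.
Accumulated through year 4 = $63,008 − $32,504 = $30,504.

$30,504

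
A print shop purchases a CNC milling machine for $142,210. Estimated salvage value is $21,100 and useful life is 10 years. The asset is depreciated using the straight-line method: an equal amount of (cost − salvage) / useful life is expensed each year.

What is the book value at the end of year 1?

$130,099

Depreciable base = $142,210 − $21,100 = $121,110.
Annual expense = $121,110 / 10 = $12,111.
End of year 1: book value $130,099.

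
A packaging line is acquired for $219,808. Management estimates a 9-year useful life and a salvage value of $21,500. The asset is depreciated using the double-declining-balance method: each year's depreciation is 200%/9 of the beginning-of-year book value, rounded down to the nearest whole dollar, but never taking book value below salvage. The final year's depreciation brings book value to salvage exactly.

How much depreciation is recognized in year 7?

$10,813

Depreciable base = $219,808 − $21,500 = $198,308.
Year 1: ⌊$219,808 × 200%/9⌋ = $48,846. Book value $170,962.
Year 2: ⌊$170,962 × 200%/9⌋ = $37,991. Book value $132,971.
Year 3: ⌊$132,971 × 200%/9⌋ = $29,549. Book value $103,422.
Year 4: ⌊$103,422 × 200%/9⌋ = $22,982. Book value $80,440.
Year 5: ⌊$80,440 × 200%/9⌋ = $17,875. Book value $62,565.
Year 6: ⌊$62,565 × 200%/9⌋ = $13,903. Book value $48,662.
Year 7: ⌊$48,662 × 200%/9⌋ = $10,813. Book value $37,849.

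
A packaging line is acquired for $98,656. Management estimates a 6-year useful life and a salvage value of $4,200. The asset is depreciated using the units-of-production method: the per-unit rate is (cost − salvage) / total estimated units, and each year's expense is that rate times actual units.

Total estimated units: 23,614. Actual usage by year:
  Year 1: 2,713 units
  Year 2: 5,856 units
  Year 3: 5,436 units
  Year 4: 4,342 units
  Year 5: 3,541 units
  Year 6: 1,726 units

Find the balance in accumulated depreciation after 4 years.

$73,388

Depreciable base = $98,656 − $4,200 = $94,456.
Rate = $94,456 / 23,614 units = $4 per unit.
Year 1: 2,713 × $4 = $10,852. Book value $87,804.
Year 2: 5,856 × $4 = $23,424. Book value $64,380.
Year 3: 5,436 × $4 = $21,744. Book value $42,636.
Year 4: 4,342 × $4 = $17,368. Book value $25,268.
Accumulated through year 4 = $98,656 − $25,268 = $73,388.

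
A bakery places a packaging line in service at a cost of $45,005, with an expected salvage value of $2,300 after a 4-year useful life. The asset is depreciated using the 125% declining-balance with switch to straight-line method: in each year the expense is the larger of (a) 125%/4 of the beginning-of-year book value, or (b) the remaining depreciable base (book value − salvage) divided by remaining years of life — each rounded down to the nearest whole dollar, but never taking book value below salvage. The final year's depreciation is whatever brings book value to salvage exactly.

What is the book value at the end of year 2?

$21,272

Depreciable base = $45,005 − $2,300 = $42,705.
Year 1: DB = ⌊$45,005 × 125%/4⌋ = $14,064; SL = ⌊$42,705/4⌋ = $10,676 → take DB $14,064. Book value $30,941.
Year 2: DB = ⌊$30,941 × 125%/4⌋ = $9,669; SL = ⌊$28,641/3⌋ = $9,547 → take DB $9,669. Book value $21,272.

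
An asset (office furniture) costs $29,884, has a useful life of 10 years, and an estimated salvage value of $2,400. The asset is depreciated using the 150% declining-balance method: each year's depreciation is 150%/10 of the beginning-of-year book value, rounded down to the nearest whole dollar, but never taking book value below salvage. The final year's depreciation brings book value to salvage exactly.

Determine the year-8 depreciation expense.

$1,437

Depreciable base = $29,884 − $2,400 = $27,484.
Year 1: ⌊$29,884 × 150%/10⌋ = $4,482. Book value $25,402.
Year 2: ⌊$25,402 × 150%/10⌋ = $3,810. Book value $21,592.
Year 3: ⌊$21,592 × 150%/10⌋ = $3,238. Book value $18,354.
Year 4: ⌊$18,354 × 150%/10⌋ = $2,753. Book value $15,601.
Year 5: ⌊$15,601 × 150%/10⌋ = $2,340. Book value $13,261.
Year 6: ⌊$13,261 × 150%/10⌋ = $1,989. Book value $11,272.
Year 7: ⌊$11,272 × 150%/10⌋ = $1,690. Book value $9,582.
Year 8: ⌊$9,582 × 150%/10⌋ = $1,437. Book value $8,145.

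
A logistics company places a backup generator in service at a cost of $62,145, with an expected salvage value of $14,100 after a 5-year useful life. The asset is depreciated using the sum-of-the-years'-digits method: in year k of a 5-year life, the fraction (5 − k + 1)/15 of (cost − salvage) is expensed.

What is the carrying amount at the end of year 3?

Depreciable base = $62,145 − $14,100 = $48,045.
Sum of the years' digits = 5+4+3+2+1 = 15.
Year 1: $48,045 × 5/15 = $16,015. Book value $46,130.
Year 2: $48,045 × 4/15 = $12,812. Book value $33,318.
Year 3: $48,045 × 3/15 = $9,609. Book value $23,709.

$23,709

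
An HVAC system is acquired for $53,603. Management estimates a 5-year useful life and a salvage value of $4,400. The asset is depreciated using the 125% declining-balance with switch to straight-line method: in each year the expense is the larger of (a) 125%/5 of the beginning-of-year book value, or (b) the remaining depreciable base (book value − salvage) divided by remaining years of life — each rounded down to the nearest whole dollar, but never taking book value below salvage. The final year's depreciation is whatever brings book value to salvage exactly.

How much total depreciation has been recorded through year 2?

Depreciable base = $53,603 − $4,400 = $49,203.
Year 1: DB = ⌊$53,603 × 125%/5⌋ = $13,400; SL = ⌊$49,203/5⌋ = $9,840 → take DB $13,400. Book value $40,203.
Year 2: DB = ⌊$40,203 × 125%/5⌋ = $10,050; SL = ⌊$35,803/4⌋ = $8,950 → take DB $10,050. Book value $30,153.
Accumulated through year 2 = $53,603 − $30,153 = $23,450.

$23,450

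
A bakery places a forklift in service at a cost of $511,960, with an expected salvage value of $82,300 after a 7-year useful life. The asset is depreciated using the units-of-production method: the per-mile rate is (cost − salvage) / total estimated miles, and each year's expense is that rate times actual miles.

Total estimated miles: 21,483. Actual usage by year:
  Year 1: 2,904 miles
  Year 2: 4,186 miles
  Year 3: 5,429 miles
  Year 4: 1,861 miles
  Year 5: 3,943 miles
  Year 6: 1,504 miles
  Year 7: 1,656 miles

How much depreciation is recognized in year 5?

$78,860

Depreciable base = $511,960 − $82,300 = $429,660.
Rate = $429,660 / 21,483 miles = $20 per mile.
Year 1: 2,904 × $20 = $58,080. Book value $453,880.
Year 2: 4,186 × $20 = $83,720. Book value $370,160.
Year 3: 5,429 × $20 = $108,580. Book value $261,580.
Year 4: 1,861 × $20 = $37,220. Book value $224,360.
Year 5: 3,943 × $20 = $78,860. Book value $145,500.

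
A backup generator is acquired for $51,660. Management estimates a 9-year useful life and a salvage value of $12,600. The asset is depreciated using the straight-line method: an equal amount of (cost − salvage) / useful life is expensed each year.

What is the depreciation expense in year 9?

$4,340

Depreciable base = $51,660 − $12,600 = $39,060.
Annual expense = $39,060 / 9 = $4,340.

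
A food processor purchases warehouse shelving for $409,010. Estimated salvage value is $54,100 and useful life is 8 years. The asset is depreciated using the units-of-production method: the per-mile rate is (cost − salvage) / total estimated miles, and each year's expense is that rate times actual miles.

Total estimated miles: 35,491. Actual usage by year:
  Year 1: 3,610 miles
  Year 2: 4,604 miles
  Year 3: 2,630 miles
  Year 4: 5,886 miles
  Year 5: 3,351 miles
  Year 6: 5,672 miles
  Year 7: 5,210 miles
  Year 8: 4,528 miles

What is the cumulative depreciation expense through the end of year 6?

Depreciable base = $409,010 − $54,100 = $354,910.
Rate = $354,910 / 35,491 miles = $10 per mile.
Year 1: 3,610 × $10 = $36,100. Book value $372,910.
Year 2: 4,604 × $10 = $46,040. Book value $326,870.
Year 3: 2,630 × $10 = $26,300. Book value $300,570.
Year 4: 5,886 × $10 = $58,860. Book value $241,710.
Year 5: 3,351 × $10 = $33,510. Book value $208,200.
Year 6: 5,672 × $10 = $56,720. Book value $151,480.
Accumulated through year 6 = $409,010 − $151,480 = $257,530.

$257,530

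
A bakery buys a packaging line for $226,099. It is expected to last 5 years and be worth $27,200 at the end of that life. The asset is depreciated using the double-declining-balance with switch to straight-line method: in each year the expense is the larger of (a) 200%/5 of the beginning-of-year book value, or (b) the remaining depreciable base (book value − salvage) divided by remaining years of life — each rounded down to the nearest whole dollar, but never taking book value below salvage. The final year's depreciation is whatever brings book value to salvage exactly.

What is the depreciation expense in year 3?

Depreciable base = $226,099 − $27,200 = $198,899.
Year 1: DB = ⌊$226,099 × 200%/5⌋ = $90,439; SL = ⌊$198,899/5⌋ = $39,779 → take DB $90,439. Book value $135,660.
Year 2: DB = ⌊$135,660 × 200%/5⌋ = $54,264; SL = ⌊$108,460/4⌋ = $27,115 → take DB $54,264. Book value $81,396.
Year 3: DB = ⌊$81,396 × 200%/5⌋ = $32,558; SL = ⌊$54,196/3⌋ = $18,065 → take DB $32,558. Book value $48,838.

$32,558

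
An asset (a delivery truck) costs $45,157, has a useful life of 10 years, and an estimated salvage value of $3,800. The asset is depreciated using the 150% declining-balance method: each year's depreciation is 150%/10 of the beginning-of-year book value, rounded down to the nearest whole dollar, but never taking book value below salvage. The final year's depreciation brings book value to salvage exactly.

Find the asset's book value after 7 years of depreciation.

$14,479

Depreciable base = $45,157 − $3,800 = $41,357.
Year 1: ⌊$45,157 × 150%/10⌋ = $6,773. Book value $38,384.
Year 2: ⌊$38,384 × 150%/10⌋ = $5,757. Book value $32,627.
Year 3: ⌊$32,627 × 150%/10⌋ = $4,894. Book value $27,733.
Year 4: ⌊$27,733 × 150%/10⌋ = $4,159. Book value $23,574.
Year 5: ⌊$23,574 × 150%/10⌋ = $3,536. Book value $20,038.
Year 6: ⌊$20,038 × 150%/10⌋ = $3,005. Book value $17,033.
Year 7: ⌊$17,033 × 150%/10⌋ = $2,554. Book value $14,479.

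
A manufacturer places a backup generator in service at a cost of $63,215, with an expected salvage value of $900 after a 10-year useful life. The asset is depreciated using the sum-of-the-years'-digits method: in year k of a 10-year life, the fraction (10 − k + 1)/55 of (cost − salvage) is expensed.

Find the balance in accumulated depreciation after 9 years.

Depreciable base = $63,215 − $900 = $62,315.
Sum of the years' digits = 10+9+8+7+6+5+4+3+2+1 = 55.
Year 1: $62,315 × 10/55 = $11,330. Book value $51,885.
Year 2: $62,315 × 9/55 = $10,197. Book value $41,688.
Year 3: $62,315 × 8/55 = $9,064. Book value $32,624.
Year 4: $62,315 × 7/55 = $7,931. Book value $24,693.
Year 5: $62,315 × 6/55 = $6,798. Book value $17,895.
Year 6: $62,315 × 5/55 = $5,665. Book value $12,230.
Year 7: $62,315 × 4/55 = $4,532. Book value $7,698.
Year 8: $62,315 × 3/55 = $3,399. Book value $4,299.
Year 9: $62,315 × 2/55 = $2,266. Book value $2,033.
Accumulated through year 9 = $63,215 − $2,033 = $61,182.

$61,182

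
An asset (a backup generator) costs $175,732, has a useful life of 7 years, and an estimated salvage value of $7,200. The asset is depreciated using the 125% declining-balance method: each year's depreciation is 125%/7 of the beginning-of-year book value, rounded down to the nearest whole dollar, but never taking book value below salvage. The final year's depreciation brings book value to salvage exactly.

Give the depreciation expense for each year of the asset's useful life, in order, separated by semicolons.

$31,380; $25,777; $21,174; $17,393; $14,287; $11,735; $46,786

Depreciable base = $175,732 − $7,200 = $168,532.
Year 1: ⌊$175,732 × 125%/7⌋ = $31,380. Book value $144,352.
Year 2: ⌊$144,352 × 125%/7⌋ = $25,777. Book value $118,575.
Year 3: ⌊$118,575 × 125%/7⌋ = $21,174. Book value $97,401.
Year 4: ⌊$97,401 × 125%/7⌋ = $17,393. Book value $80,008.
Year 5: ⌊$80,008 × 125%/7⌋ = $14,287. Book value $65,721.
Year 6: ⌊$65,721 × 125%/7⌋ = $11,735. Book value $53,986.
Year 7 (final): $53,986 − $7,200 = $46,786. Book value $7,200.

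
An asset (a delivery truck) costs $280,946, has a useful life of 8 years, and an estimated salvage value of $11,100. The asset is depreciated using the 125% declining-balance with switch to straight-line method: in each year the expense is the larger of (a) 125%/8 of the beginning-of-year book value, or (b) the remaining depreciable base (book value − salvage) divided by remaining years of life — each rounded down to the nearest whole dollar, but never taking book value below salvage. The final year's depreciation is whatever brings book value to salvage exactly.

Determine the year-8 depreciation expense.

Depreciable base = $280,946 − $11,100 = $269,846.
Year 1: DB = ⌊$280,946 × 125%/8⌋ = $43,897; SL = ⌊$269,846/8⌋ = $33,730 → take DB $43,897. Book value $237,049.
Year 2: DB = ⌊$237,049 × 125%/8⌋ = $37,038; SL = ⌊$225,949/7⌋ = $32,278 → take DB $37,038. Book value $200,011.
Year 3: DB = ⌊$200,011 × 125%/8⌋ = $31,251; SL = ⌊$188,911/6⌋ = $31,485 → take SL $31,485. Book value $168,526.
Year 4: DB = ⌊$168,526 × 125%/8⌋ = $26,332; SL = ⌊$157,426/5⌋ = $31,485 → take SL $31,485. Book value $137,041.
Year 5: DB = ⌊$137,041 × 125%/8⌋ = $21,412; SL = ⌊$125,941/4⌋ = $31,485 → take SL $31,485. Book value $105,556.
Year 6: DB = ⌊$105,556 × 125%/8⌋ = $16,493; SL = ⌊$94,456/3⌋ = $31,485 → take SL $31,485. Book value $74,071.
Year 7: DB = ⌊$74,071 × 125%/8⌋ = $11,573; SL = ⌊$62,971/2⌋ = $31,485 → take SL $31,485. Book value $42,586.
Year 8 (final): $42,586 − $11,100 = $31,486. Book value $11,100.

$31,486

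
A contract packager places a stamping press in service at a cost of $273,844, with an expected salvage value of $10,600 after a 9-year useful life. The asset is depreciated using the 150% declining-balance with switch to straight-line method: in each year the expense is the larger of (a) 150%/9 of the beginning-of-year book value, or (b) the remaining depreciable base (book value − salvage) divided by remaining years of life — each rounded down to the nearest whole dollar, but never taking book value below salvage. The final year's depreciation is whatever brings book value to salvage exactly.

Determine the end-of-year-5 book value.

$107,771

Depreciable base = $273,844 − $10,600 = $263,244.
Year 1: DB = ⌊$273,844 × 150%/9⌋ = $45,640; SL = ⌊$263,244/9⌋ = $29,249 → take DB $45,640. Book value $228,204.
Year 2: DB = ⌊$228,204 × 150%/9⌋ = $38,034; SL = ⌊$217,604/8⌋ = $27,200 → take DB $38,034. Book value $190,170.
Year 3: DB = ⌊$190,170 × 150%/9⌋ = $31,695; SL = ⌊$179,570/7⌋ = $25,652 → take DB $31,695. Book value $158,475.
Year 4: DB = ⌊$158,475 × 150%/9⌋ = $26,412; SL = ⌊$147,875/6⌋ = $24,645 → take DB $26,412. Book value $132,063.
Year 5: DB = ⌊$132,063 × 150%/9⌋ = $22,010; SL = ⌊$121,463/5⌋ = $24,292 → take SL $24,292. Book value $107,771.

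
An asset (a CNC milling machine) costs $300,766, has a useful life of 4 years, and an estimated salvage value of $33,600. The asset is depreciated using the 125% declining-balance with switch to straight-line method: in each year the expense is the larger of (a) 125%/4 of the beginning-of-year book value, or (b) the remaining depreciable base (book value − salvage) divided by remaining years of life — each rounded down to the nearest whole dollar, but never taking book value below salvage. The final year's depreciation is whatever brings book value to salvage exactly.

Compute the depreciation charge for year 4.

$54,280

Depreciable base = $300,766 − $33,600 = $267,166.
Year 1: DB = ⌊$300,766 × 125%/4⌋ = $93,989; SL = ⌊$267,166/4⌋ = $66,791 → take DB $93,989. Book value $206,777.
Year 2: DB = ⌊$206,777 × 125%/4⌋ = $64,617; SL = ⌊$173,177/3⌋ = $57,725 → take DB $64,617. Book value $142,160.
Year 3: DB = ⌊$142,160 × 125%/4⌋ = $44,425; SL = ⌊$108,560/2⌋ = $54,280 → take SL $54,280. Book value $87,880.
Year 4 (final): $87,880 − $33,600 = $54,280. Book value $33,600.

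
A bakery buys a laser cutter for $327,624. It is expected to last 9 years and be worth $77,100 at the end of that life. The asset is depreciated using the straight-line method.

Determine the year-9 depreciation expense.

Depreciable base = $327,624 − $77,100 = $250,524.
Annual expense = $250,524 / 9 = $27,836.

$27,836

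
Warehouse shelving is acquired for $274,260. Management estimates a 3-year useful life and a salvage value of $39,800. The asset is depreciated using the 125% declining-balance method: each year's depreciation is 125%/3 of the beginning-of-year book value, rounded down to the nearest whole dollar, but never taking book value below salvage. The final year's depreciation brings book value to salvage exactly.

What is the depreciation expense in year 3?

$53,525

Depreciable base = $274,260 − $39,800 = $234,460.
Year 1: ⌊$274,260 × 125%/3⌋ = $114,275. Book value $159,985.
Year 2: ⌊$159,985 × 125%/3⌋ = $66,660. Book value $93,325.
Year 3 (final): $93,325 − $39,800 = $53,525. Book value $39,800.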